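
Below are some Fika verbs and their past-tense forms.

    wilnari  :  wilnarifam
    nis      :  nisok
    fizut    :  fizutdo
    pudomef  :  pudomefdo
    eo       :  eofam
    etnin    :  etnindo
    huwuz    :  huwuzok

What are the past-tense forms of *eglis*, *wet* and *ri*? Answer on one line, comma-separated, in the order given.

eglisok, wetdo, rifam

Looking at the final sound of each stem: -ok when the stem ends in a sibilant (*nis*, *huwuz*); -do when the stem ends in a non-sibilant consonant (*fizut*, *pudomef*, *etnin*); -fam when the stem ends in a vowel (*wilnari*, *eo*).
The final sound of *eglis* is /s/, which is a sibilant, so the suffix is -ok, giving *eglisok*.
*wet* — final sound /t/ (a non-sibilant consonant) → -do → *wetdo*.
*ri*: final sound = /i/, a vowel → -fam → *rifam*.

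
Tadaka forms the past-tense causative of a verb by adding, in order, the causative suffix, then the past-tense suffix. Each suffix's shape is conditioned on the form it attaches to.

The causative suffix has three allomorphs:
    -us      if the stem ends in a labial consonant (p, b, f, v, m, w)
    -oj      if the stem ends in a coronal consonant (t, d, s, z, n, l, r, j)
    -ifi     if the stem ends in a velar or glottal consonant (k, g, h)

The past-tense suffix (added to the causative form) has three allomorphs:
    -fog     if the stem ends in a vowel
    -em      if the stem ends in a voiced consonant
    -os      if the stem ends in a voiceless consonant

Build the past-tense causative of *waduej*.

The final consonant of *waduej* is /j/, which is coronal, so the causative suffix is -oj, giving *waduejoj*.
The causative form *waduejoj*: final sound = /j/, a voiced consonant → -em → *waduejojem*.

waduejojem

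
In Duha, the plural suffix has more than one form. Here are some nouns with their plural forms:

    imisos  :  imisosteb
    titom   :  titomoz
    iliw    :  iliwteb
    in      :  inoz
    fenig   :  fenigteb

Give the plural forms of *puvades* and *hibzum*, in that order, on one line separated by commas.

puvadesteb, hibzumoz

Looking at the final consonant of each stem: -oz when the stem ends in a nasal (*titom*, *in*); -teb when the stem ends in a non-nasal consonant (*imisos*, *iliw*, *fenig*).
*puvades*: final consonant = /s/, non-nasal → -teb → *puvadesteb*.
The final consonant of *hibzum* is /m/, which is a nasal, so the suffix is -oz, giving *hibzumoz*.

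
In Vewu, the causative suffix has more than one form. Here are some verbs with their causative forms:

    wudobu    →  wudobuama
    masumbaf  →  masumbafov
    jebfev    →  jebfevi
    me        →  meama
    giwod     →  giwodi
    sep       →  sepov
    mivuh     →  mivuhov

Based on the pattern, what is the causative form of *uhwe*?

Looking at the final sound of each stem: -ov when the stem ends in a voiceless consonant (*masumbaf*, *sep*, *mivuh*); -i when the stem ends in a voiced consonant (*jebfev*, *giwod*); -ama when the stem ends in a vowel (*wudobu*, *me*).
*uhwe*: final sound = /e/, a vowel → -ama → *uhweama*.

uhweama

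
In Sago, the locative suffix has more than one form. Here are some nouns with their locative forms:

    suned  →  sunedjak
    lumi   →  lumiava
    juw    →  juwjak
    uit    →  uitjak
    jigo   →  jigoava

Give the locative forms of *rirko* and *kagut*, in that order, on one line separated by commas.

rirkoava, kagutjak

The alternation tracks the final sound of the stem — -jak when the stem ends in a consonant (*suned*, *juw*, *uit*); -ava when the stem ends in a vowel (*lumi*, *jigo*).
Since the final sound of *rirko* is /o/ (a vowel), it takes -ava, giving *rirkoava*.
*kagut*: final sound = /t/, a consonant → -jak → *kagutjak*.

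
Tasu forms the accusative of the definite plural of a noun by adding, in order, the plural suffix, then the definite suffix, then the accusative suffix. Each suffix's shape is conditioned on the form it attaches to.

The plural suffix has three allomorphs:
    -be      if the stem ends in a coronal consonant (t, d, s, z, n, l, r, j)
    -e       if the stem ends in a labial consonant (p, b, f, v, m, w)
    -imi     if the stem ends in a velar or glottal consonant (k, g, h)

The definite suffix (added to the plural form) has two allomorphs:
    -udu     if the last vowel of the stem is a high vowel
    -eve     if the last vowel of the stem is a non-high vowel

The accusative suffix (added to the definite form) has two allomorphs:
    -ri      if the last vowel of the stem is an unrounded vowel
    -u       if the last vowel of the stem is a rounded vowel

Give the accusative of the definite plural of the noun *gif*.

gifeeveri

Since the final consonant of *gif* is /f/ (labial), it takes -e, giving *gife*.
Since the last vowel of the plural form *gife* is /e/ (a non-high vowel), it takes -eve, giving *gifeeve*.
The definite form *gifeeve* — last vowel /e/ (an unrounded vowel) → -ri → *gifeeveri*.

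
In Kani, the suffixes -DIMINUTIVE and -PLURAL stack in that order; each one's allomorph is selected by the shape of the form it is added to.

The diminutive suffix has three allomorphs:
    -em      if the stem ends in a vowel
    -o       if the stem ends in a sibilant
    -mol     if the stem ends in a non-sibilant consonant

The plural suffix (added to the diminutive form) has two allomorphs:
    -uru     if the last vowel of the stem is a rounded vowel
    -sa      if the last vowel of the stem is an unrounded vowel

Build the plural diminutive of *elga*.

*elga* — final sound /a/ (a vowel) → -em → *elgaem*.
Since the last vowel of the diminutive form *elgaem* is /e/ (an unrounded vowel), it takes -sa, giving *elgaemsa*.

elgaemsa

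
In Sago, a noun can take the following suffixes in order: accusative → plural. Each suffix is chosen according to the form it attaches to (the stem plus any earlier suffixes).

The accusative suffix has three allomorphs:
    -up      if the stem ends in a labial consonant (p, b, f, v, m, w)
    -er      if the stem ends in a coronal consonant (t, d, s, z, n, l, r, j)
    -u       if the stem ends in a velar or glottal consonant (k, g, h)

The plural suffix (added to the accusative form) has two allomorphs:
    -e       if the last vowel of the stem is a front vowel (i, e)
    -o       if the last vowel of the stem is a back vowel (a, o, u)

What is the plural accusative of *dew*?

dewupo

*dew* — final consonant /w/ (labial) → -up → *dewup*.
The last vowel of the accusative form *dewup* is /u/, which is a back vowel, so the plural suffix is -o, giving *dewupo*.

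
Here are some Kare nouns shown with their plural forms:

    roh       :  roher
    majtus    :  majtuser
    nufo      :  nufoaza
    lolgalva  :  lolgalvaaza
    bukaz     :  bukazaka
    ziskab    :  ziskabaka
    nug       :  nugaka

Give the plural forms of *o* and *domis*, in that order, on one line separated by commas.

oaza, domiser

Looking at the final sound of each stem: -er when the stem ends in a voiceless consonant (*roh*, *majtus*); -aka when the stem ends in a voiced consonant (*bukaz*, *ziskab*, *nug*); -aza when the stem ends in a vowel (*nufo*, *lolgalva*).
The final sound of *o* is /o/, which is a vowel, so the suffix is -aza, giving *oaza*.
Since the final sound of *domis* is /s/ (a voiceless consonant), it takes -er, giving *domiser*.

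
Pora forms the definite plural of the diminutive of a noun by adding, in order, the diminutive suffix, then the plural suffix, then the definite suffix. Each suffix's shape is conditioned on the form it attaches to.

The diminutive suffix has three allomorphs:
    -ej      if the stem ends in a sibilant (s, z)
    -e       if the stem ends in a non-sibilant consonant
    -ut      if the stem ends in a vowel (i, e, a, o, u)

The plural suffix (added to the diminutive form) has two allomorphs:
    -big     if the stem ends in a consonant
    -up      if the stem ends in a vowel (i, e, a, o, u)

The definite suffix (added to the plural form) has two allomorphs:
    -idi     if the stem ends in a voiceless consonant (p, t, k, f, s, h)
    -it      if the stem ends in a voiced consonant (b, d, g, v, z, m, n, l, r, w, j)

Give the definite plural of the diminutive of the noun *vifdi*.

vifdiutbigit

*vifdi*: final sound = /i/, a vowel → -ut → *vifdiut*.
The diminutive form *vifdiut*: final sound = /t/, a consonant → -big → *vifdiutbig*.
The plural form *vifdiutbig*: final consonant = /g/, voiced → -it → *vifdiutbigit*.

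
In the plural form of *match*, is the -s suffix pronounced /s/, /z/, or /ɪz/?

/ɪz/

The stem *match* ends in a sibilant (/s, z, ʃ, ʒ, tʃ, dʒ/).
The plural suffix surfaces as /ɪz/ after sibilants, /s/ after other voiceless consonants, and /z/ after other voiced sounds.
So the plural -s on *match* is pronounced /ɪz/.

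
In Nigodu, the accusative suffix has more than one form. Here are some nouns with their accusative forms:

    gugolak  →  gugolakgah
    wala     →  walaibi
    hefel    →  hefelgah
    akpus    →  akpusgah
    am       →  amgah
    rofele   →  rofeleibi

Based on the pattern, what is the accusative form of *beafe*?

beafeibi

The alternation tracks the final sound of the stem — -gah when the stem ends in a consonant (*gugolak*, *hefel*, *akpus*, *am*); -ibi when the stem ends in a vowel (*wala*, *rofele*).
Since the final sound of *beafe* is /e/ (a vowel), it takes -ibi, giving *beafeibi*.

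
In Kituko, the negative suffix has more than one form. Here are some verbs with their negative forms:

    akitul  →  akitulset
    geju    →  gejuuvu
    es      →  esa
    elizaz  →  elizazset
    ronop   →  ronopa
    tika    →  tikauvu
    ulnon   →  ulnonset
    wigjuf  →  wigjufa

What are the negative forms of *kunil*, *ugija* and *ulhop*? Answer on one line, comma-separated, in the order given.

The pattern is voicing of the final sound: -a when the stem ends in a voiceless consonant (*es*, *ronop*, *wigjuf*); -set when the stem ends in a voiced consonant (*akitul*, *elizaz*, *ulnon*); -uvu when the stem ends in a vowel (*geju*, *tika*).
The final sound of *kunil* is /l/, which is a voiced consonant, so the suffix is -set, giving *kunilset*.
Since the final sound of *ugija* is /a/ (a vowel), it takes -uvu, giving *ugijauvu*.
*ulhop* — final sound /p/ (a voiceless consonant) → -a → *ulhopa*.

kunilset, ugijauvu, ulhopa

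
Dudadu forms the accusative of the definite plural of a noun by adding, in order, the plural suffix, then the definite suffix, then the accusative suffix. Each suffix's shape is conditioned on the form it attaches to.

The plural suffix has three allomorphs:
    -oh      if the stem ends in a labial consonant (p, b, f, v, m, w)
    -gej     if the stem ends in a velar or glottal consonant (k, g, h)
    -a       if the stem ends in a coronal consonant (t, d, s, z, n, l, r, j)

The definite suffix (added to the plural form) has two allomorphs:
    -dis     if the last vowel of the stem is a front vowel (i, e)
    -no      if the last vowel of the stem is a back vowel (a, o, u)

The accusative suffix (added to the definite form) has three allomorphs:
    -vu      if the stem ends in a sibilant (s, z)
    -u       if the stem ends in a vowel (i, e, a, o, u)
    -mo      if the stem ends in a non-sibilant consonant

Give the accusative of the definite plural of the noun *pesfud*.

pesfudanou

The final consonant of *pesfud* is /d/, which is coronal, so the plural suffix is -a, giving *pesfuda*.
The plural form *pesfuda*: last vowel = /a/, a back vowel → -no → *pesfudano*.
Since the final sound of the definite form *pesfudano* is /o/ (a vowel), it takes -u, giving *pesfudanou*.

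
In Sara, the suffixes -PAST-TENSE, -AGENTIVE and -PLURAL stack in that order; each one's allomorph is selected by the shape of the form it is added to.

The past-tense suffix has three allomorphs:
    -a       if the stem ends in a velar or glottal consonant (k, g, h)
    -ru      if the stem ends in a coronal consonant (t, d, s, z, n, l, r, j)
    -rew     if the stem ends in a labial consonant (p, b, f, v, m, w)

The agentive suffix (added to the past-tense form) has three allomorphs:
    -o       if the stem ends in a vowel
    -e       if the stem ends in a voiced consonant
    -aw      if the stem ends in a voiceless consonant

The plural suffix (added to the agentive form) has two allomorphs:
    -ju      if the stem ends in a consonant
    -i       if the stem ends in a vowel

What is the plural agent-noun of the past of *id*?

idruoi

*id*: final consonant = /d/, coronal → -ru → *idru*.
The past-tense form *idru* — final sound /u/ (a vowel) → -o → *idruo*.
The agentive form *idruo*: final sound = /o/, a vowel → -i → *idruoi*.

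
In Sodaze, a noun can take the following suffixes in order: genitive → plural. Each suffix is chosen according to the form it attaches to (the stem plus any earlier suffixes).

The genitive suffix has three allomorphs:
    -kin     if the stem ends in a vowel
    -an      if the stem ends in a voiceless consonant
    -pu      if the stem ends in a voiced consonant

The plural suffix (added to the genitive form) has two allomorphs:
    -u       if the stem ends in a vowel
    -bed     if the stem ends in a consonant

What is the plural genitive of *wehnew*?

The final sound of *wehnew* is /w/, which is a voiced consonant, so the genitive suffix is -pu, giving *wehnewpu*.
The genitive form *wehnewpu* — final sound /u/ (a vowel) → -u → *wehnewpuu*.

wehnewpuu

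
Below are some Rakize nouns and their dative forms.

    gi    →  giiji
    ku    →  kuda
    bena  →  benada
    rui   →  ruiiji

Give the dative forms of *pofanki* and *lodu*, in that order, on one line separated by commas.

pofankiiji, loduda

The alternation tracks the last vowel of the stem — -iji when the last vowel of the stem is a front vowel (*gi*, *rui*); -da when the last vowel of the stem is a back vowel (*ku*, *bena*).
*pofanki* — last vowel /i/ (a front vowel) → -iji → *pofankiiji*.
The last vowel of *lodu* is /u/, which is a back vowel, so the suffix is -da, giving *loduda*.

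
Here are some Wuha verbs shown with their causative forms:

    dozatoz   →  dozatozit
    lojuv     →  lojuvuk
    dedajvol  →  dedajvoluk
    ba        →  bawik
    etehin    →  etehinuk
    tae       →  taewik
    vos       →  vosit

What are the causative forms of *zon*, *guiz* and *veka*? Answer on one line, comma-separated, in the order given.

Looking at the final sound of each stem: -it when the stem ends in a sibilant (*dozatoz*, *vos*); -uk when the stem ends in a non-sibilant consonant (*lojuv*, *dedajvol*, *etehin*); -wik when the stem ends in a vowel (*ba*, *tae*).
The final sound of *zon* is /n/, which is a non-sibilant consonant, so the suffix is -uk, giving *zonuk*.
*guiz* — final sound /z/ (a sibilant) → -it → *guizit*.
*veka*: final sound = /a/, a vowel → -wik → *vekawik*.

zonuk, guizit, vekawik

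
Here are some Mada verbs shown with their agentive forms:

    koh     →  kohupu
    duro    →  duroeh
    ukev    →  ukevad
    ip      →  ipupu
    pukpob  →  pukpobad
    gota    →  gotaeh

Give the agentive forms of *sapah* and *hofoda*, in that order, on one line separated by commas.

The suffix is conditioned by the final sound: -upu when the stem ends in a voiceless consonant (*koh*, *ip*); -ad when the stem ends in a voiced consonant (*ukev*, *pukpob*); -eh when the stem ends in a vowel (*duro*, *gota*).
The final sound of *sapah* is /h/, which is a voiceless consonant, so the suffix is -upu, giving *sapahupu*.
Since the final sound of *hofoda* is /a/ (a vowel), it takes -eh, giving *hofodaeh*.

sapahupu, hofodaeh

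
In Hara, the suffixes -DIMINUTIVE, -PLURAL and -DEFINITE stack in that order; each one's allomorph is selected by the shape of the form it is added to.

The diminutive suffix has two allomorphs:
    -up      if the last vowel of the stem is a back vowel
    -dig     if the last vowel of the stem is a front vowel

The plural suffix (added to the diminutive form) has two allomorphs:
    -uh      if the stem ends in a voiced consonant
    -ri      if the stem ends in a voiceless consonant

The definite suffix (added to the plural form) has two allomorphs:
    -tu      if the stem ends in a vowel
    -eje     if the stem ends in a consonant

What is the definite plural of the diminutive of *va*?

*va* — last vowel /a/ (a back vowel) → -up → *vaup*.
The diminutive form *vaup*: final consonant = /p/, voiceless → -ri → *vaupri*.
The plural form *vaupri*: final sound = /i/, a vowel → -tu → *vaupritu*.

vaupritu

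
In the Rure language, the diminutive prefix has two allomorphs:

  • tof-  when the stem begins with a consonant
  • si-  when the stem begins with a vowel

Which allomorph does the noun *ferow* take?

The first sound of *ferow* is /f/, which is a consonant, so the prefix is tof-.

tof-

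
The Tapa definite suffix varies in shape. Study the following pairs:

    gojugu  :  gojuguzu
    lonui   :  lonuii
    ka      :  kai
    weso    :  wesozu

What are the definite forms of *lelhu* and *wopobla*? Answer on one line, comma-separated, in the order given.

lelhuzu, wopoblai

The alternation tracks the last vowel of the stem — -zu when the last vowel of the stem is a rounded vowel (*gojugu*, *weso*); -i when the last vowel of the stem is an unrounded vowel (*lonui*, *ka*).
*lelhu*: last vowel = /u/, a rounded vowel → -zu → *lelhuzu*.
Since the last vowel of *wopobla* is /a/ (an unrounded vowel), it takes -i, giving *wopoblai*.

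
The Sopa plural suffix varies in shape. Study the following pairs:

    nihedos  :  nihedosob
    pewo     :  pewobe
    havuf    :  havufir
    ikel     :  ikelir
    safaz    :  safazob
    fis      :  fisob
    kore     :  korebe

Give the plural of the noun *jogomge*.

jogomgebe

The suffix is conditioned by the final sound: -ob when the stem ends in a sibilant (*nihedos*, *safaz*, *fis*); -ir when the stem ends in a non-sibilant consonant (*havuf*, *ikel*); -be when the stem ends in a vowel (*pewo*, *kore*).
*jogomge* — final sound /e/ (a vowel) → -be → *jogomgebe*.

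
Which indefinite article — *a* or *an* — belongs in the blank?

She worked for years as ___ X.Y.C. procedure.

an

The indefinite article is chosen by the initial *sound* of the following word, not its spelling.
The initialism *X.Y.C.* is read letter by letter; the first letter, X, is pronounced /ɛks/, which begins with a vowel sound.
So the article is *an*: She worked for years as an X.Y.C. procedure.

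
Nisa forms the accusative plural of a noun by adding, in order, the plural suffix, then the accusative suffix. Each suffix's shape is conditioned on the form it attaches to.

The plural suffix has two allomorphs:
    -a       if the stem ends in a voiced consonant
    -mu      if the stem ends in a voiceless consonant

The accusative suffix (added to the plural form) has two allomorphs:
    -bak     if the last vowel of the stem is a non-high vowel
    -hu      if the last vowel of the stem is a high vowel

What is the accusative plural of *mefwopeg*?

mefwopegabak

Since the final consonant of *mefwopeg* is /g/ (voiced), it takes -a, giving *mefwopega*.
The plural form *mefwopega*: last vowel = /a/, a non-high vowel → -bak → *mefwopegabak*.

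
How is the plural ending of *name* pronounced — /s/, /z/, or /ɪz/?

/z/

The stem *name* ends in a voiced non-sibilant sound.
The plural suffix surfaces as /ɪz/ after sibilants, /s/ after other voiceless consonants, and /z/ after other voiced sounds.
So the plural -s on *name* is pronounced /z/.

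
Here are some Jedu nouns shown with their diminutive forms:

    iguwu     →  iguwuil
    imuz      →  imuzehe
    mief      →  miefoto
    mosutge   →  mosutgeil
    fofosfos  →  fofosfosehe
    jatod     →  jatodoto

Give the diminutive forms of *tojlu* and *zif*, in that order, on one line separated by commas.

Looking at the final sound of each stem: -ehe when the stem ends in a sibilant (*imuz*, *fofosfos*); -oto when the stem ends in a non-sibilant consonant (*mief*, *jatod*); -il when the stem ends in a vowel (*iguwu*, *mosutge*).
Since the final sound of *tojlu* is /u/ (a vowel), it takes -il, giving *tojluil*.
Since the final sound of *zif* is /f/ (a non-sibilant consonant), it takes -oto, giving *zifoto*.

tojluil, zifoto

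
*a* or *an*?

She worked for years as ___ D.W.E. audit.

a

The indefinite article is chosen by the initial *sound* of the following word, not its spelling.
The initialism *D.W.E.* is read letter by letter; the first letter, D, is pronounced /diː/, which begins with a consonant sound.
So the article is *a*: She worked for years as a D.W.E. audit.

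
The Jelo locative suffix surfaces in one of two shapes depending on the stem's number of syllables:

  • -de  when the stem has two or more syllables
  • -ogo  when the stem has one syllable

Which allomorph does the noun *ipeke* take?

-de

*ipeke* has 3 syllables, so the suffix is -de.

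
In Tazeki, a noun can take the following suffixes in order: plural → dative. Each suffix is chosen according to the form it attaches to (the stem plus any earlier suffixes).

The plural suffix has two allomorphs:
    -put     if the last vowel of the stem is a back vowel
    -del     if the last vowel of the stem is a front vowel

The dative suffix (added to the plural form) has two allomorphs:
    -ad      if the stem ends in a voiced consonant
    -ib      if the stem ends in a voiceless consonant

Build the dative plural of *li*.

lidelad

*li*: last vowel = /i/, a front vowel → -del → *lidel*.
The plural form *lidel* — final consonant /l/ (voiced) → -ad → *lidelad*.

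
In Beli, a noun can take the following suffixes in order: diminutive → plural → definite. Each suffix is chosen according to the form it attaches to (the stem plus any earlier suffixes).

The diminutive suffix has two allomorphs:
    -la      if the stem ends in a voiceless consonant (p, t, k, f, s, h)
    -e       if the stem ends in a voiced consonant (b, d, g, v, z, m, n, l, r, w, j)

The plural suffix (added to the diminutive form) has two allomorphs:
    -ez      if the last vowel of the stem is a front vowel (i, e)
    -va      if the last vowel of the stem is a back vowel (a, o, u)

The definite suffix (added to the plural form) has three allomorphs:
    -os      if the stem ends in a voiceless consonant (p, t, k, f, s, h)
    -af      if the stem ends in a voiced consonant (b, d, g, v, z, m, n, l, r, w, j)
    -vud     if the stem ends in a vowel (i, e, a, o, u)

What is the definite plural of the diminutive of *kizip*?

The final consonant of *kizip* is /p/, which is voiceless, so the diminutive suffix is -la, giving *kizipla*.
The diminutive form *kizipla* — last vowel /a/ (a back vowel) → -va → *kiziplava*.
The final sound of the plural form *kiziplava* is /a/, which is a vowel, so the definite suffix is -vud, giving *kiziplavavud*.

kiziplavavud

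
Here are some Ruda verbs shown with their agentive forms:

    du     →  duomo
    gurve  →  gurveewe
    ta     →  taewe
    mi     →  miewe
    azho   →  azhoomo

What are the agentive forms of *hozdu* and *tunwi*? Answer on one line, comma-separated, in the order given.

hozduomo, tunwiewe

Looking at the last vowel of each stem: -omo when the last vowel of the stem is a rounded vowel (*du*, *azho*); -ewe when the last vowel of the stem is an unrounded vowel (*gurve*, *ta*, *mi*).
Since the last vowel of *hozdu* is /u/ (a rounded vowel), it takes -omo, giving *hozduomo*.
The last vowel of *tunwi* is /i/, which is an unrounded vowel, so the suffix is -ewe, giving *tunwiewe*.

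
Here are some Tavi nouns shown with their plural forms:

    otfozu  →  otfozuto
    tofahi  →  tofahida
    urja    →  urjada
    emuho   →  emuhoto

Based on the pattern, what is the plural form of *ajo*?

ajoto

The alternation tracks the last vowel of the stem — -to when the last vowel of the stem is a rounded vowel (*otfozu*, *emuho*); -da when the last vowel of the stem is an unrounded vowel (*tofahi*, *urja*).
*ajo*: last vowel = /o/, a rounded vowel → -to → *ajoto*.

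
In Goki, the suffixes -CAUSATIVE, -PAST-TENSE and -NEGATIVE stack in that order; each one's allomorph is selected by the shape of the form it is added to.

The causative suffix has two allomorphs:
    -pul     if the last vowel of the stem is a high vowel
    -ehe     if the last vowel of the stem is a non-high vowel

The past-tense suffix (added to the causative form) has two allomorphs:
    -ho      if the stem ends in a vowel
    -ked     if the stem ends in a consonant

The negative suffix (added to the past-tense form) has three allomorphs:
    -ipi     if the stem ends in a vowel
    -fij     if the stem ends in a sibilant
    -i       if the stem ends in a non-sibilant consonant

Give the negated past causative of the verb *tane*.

taneehehoipi

*tane* — last vowel /e/ (a non-high vowel) → -ehe → *taneehe*.
The causative form *taneehe* — final sound /e/ (a vowel) → -ho → *taneeheho*.
The past-tense form *taneeheho*: final sound = /o/, a vowel → -ipi → *taneehehoipi*.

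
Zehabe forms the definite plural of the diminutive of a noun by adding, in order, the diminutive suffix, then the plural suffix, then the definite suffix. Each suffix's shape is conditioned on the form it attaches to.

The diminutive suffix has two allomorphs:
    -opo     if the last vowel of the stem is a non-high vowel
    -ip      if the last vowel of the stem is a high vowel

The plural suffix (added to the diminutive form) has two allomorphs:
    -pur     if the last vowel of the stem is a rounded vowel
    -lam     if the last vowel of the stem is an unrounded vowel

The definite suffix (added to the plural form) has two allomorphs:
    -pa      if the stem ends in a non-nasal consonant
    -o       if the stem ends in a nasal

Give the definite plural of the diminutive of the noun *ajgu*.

ajguiplamo

*ajgu*: last vowel = /u/, a high vowel → -ip → *ajguip*.
Since the last vowel of the diminutive form *ajguip* is /i/ (an unrounded vowel), it takes -lam, giving *ajguiplam*.
The plural form *ajguiplam* — final consonant /m/ (a nasal) → -o → *ajguiplamo*.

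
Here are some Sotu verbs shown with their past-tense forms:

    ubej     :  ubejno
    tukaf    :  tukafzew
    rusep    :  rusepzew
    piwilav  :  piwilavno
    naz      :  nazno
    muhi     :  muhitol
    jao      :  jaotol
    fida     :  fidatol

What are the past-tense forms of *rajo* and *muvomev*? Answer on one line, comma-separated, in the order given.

rajotol, muvomevno

The alternation tracks the final sound of the stem — -zew when the stem ends in a voiceless consonant (*tukaf*, *rusep*); -no when the stem ends in a voiced consonant (*ubej*, *piwilav*, *naz*); -tol when the stem ends in a vowel (*muhi*, *jao*, *fida*).
*rajo* — final sound /o/ (a vowel) → -tol → *rajotol*.
The final sound of *muvomev* is /v/, which is a voiced consonant, so the suffix is -no, giving *muvomevno*.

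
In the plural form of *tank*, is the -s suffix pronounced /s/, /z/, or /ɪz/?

/s/

The stem *tank* ends in a voiceless non-sibilant consonant.
The plural suffix surfaces as /ɪz/ after sibilants, /s/ after other voiceless consonants, and /z/ after other voiced sounds.
So the plural -s on *tank* is pronounced /s/.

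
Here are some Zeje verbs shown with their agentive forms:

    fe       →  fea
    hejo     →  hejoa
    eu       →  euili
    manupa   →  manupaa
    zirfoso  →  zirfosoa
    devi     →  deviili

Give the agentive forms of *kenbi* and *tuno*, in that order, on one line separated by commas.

The alternation tracks the last vowel of the stem — -ili when the last vowel of the stem is a high vowel (*eu*, *devi*); -a when the last vowel of the stem is a non-high vowel (*fe*, *hejo*, *manupa*, *zirfoso*).
Since the last vowel of *kenbi* is /i/ (a high vowel), it takes -ili, giving *kenbiili*.
*tuno* — last vowel /o/ (a non-high vowel) → -a → *tunoa*.

kenbiili, tunoa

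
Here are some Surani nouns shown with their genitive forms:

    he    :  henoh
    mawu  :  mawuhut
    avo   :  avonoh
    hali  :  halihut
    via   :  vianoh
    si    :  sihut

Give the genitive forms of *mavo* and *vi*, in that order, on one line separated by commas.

The pattern is height harmony: -hut when the last vowel of the stem is a high vowel (*mawu*, *hali*, *si*); -noh when the last vowel of the stem is a non-high vowel (*he*, *avo*, *via*).
The last vowel of *mavo* is /o/, which is a non-high vowel, so the suffix is -noh, giving *mavonoh*.
*vi*: last vowel = /i/, a high vowel → -hut → *vihut*.

mavonoh, vihut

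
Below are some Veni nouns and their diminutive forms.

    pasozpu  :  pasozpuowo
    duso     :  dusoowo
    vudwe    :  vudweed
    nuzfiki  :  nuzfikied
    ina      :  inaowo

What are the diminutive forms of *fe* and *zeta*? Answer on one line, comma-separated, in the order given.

The alternation tracks the last vowel of the stem — -ed when the last vowel of the stem is a front vowel (*vudwe*, *nuzfiki*); -owo when the last vowel of the stem is a back vowel (*pasozpu*, *duso*, *ina*).
Since the last vowel of *fe* is /e/ (a front vowel), it takes -ed, giving *feed*.
*zeta* — last vowel /a/ (a back vowel) → -owo → *zetaowo*.

feed, zetaowo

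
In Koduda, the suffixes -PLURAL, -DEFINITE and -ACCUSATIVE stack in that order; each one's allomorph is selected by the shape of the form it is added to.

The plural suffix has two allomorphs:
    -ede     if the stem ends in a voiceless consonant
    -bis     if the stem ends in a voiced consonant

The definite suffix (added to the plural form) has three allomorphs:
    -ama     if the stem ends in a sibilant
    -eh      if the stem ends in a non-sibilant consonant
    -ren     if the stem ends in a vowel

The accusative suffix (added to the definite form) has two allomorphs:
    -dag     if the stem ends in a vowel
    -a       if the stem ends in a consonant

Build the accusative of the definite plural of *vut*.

*vut* — final consonant /t/ (voiceless) → -ede → *vutede*.
The plural form *vutede*: final sound = /e/, a vowel → -ren → *vutederen*.
Since the final sound of the definite form *vutederen* is /n/ (a consonant), it takes -a, giving *vutederena*.

vutederena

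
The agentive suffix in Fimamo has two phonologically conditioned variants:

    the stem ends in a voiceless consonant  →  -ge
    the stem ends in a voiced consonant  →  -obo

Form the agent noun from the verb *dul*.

The final consonant of *dul* is /l/, which is voiced, so the suffix is -obo, giving *dulobo*.

dulobo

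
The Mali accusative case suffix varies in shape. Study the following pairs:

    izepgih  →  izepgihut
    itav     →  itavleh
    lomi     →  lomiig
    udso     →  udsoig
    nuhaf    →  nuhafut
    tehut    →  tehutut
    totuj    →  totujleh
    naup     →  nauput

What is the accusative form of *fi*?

fiig

The alternation tracks the final sound of the stem — -ut when the stem ends in a voiceless consonant (*izepgih*, *nuhaf*, *tehut*, *naup*); -leh when the stem ends in a voiced consonant (*itav*, *totuj*); -ig when the stem ends in a vowel (*lomi*, *udso*).
*fi*: final sound = /i/, a vowel → -ig → *fiig*.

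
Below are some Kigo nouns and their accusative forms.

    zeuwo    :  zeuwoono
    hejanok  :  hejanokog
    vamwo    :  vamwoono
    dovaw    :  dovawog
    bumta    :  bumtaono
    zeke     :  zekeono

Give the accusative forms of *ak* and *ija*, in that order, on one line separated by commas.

akog, ijaono

The alternation tracks the final sound of the stem — -og when the stem ends in a consonant (*hejanok*, *dovaw*); -ono when the stem ends in a vowel (*zeuwo*, *vamwo*, *bumta*, *zeke*).
*ak*: final sound = /k/, a consonant → -og → *akog*.
The final sound of *ija* is /a/, which is a vowel, so the suffix is -ono, giving *ijaono*.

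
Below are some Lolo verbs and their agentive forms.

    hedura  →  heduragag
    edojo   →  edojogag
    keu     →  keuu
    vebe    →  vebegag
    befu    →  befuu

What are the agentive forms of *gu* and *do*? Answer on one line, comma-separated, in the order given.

Looking at the last vowel of each stem: -u when the last vowel of the stem is a high vowel (*keu*, *befu*); -gag when the last vowel of the stem is a non-high vowel (*hedura*, *edojo*, *vebe*).
*gu*: last vowel = /u/, a high vowel → -u → *guu*.
The last vowel of *do* is /o/, which is a non-high vowel, so the suffix is -gag, giving *dogag*.

guu, dogag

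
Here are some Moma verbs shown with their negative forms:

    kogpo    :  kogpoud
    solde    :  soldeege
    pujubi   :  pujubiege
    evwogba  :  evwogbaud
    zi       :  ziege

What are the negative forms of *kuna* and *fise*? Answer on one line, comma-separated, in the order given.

kunaud, fiseege

The pattern is front/back vowel harmony: -ege when the last vowel of the stem is a front vowel (*solde*, *pujubi*, *zi*); -ud when the last vowel of the stem is a back vowel (*kogpo*, *evwogba*).
*kuna*: last vowel = /a/, a back vowel → -ud → *kunaud*.
Since the last vowel of *fise* is /e/ (a front vowel), it takes -ege, giving *fiseege*.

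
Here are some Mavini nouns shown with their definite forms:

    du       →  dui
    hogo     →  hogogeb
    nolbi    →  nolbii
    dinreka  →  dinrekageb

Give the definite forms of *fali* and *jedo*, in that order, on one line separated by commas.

falii, jedogeb

The alternation tracks the last vowel of the stem — -i when the last vowel of the stem is a high vowel (*du*, *nolbi*); -geb when the last vowel of the stem is a non-high vowel (*hogo*, *dinreka*).
*fali* — last vowel /i/ (a high vowel) → -i → *falii*.
The last vowel of *jedo* is /o/, which is a non-high vowel, so the suffix is -geb, giving *jedogeb*.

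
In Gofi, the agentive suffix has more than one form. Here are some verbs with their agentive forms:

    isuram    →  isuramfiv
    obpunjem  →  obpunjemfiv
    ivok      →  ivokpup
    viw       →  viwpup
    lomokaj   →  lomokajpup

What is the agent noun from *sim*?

The pattern is nasality of the final consonant: -fiv when the stem ends in a nasal (*isuram*, *obpunjem*); -pup when the stem ends in a non-nasal consonant (*ivok*, *viw*, *lomokaj*).
*sim* — final consonant /m/ (a nasal) → -fiv → *simfiv*.

simfiv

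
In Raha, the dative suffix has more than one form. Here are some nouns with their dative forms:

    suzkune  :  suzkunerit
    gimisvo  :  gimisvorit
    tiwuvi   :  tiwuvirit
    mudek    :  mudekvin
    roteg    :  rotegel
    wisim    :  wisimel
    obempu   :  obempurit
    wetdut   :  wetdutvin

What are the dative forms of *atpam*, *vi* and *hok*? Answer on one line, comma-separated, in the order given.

The pattern is voicing of the final sound: -vin when the stem ends in a voiceless consonant (*mudek*, *wetdut*); -el when the stem ends in a voiced consonant (*roteg*, *wisim*); -rit when the stem ends in a vowel (*suzkune*, *gimisvo*, *tiwuvi*, *obempu*).
*atpam* — final sound /m/ (a voiced consonant) → -el → *atpamel*.
*vi* — final sound /i/ (a vowel) → -rit → *virit*.
*hok* — final sound /k/ (a voiceless consonant) → -vin → *hokvin*.

atpamel, virit, hokvin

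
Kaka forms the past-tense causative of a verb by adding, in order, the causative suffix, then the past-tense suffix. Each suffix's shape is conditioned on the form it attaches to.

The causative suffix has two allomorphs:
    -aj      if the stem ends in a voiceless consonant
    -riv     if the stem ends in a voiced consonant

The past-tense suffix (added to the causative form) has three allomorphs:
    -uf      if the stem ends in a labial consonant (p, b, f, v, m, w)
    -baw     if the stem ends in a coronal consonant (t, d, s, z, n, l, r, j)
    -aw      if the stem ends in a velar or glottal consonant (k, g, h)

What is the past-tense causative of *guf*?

gufajbaw

Since the final consonant of *guf* is /f/ (voiceless), it takes -aj, giving *gufaj*.
Since the final consonant of the causative form *gufaj* is /j/ (coronal), it takes -baw, giving *gufajbaw*.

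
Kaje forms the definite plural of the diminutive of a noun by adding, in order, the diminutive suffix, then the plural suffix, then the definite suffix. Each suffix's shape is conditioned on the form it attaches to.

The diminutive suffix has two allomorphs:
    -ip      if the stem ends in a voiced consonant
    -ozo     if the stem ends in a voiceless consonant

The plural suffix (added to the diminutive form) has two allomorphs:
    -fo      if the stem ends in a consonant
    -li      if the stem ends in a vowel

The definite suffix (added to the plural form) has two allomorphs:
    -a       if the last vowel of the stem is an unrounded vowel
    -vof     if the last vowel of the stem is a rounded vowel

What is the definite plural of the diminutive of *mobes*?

mobesozolia

The final consonant of *mobes* is /s/, which is voiceless, so the diminutive suffix is -ozo, giving *mobesozo*.
The diminutive form *mobesozo*: final sound = /o/, a vowel → -li → *mobesozoli*.
The plural form *mobesozoli* — last vowel /i/ (an unrounded vowel) → -a → *mobesozolia*.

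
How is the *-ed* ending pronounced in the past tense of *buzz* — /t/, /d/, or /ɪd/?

The stem *buzz* ends in a voiced sound other than /d/.
The -ed suffix is realized as /ɪd/ after /t, d/; as /t/ after other voiceless consonants; and as /d/ after other voiced sounds.
So -ed on *buzz* is pronounced /d/.

/d/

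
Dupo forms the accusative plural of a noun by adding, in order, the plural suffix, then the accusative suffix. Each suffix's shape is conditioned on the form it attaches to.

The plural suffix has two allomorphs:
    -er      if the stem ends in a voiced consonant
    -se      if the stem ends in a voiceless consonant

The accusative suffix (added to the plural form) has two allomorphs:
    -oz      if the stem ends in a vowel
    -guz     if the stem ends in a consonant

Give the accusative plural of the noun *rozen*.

*rozen*: final consonant = /n/, voiced → -er → *rozener*.
The plural form *rozener* — final sound /r/ (a consonant) → -guz → *rozenerguz*.

rozenerguz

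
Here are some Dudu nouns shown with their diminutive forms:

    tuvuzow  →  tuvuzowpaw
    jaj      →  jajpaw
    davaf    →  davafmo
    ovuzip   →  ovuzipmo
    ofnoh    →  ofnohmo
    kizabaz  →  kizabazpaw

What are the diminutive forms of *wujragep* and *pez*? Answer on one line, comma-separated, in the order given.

Looking at the final consonant of each stem: -mo when the stem ends in a voiceless consonant (*davaf*, *ovuzip*, *ofnoh*); -paw when the stem ends in a voiced consonant (*tuvuzow*, *jaj*, *kizabaz*).
Since the final consonant of *wujragep* is /p/ (voiceless), it takes -mo, giving *wujragepmo*.
*pez*: final consonant = /z/, voiced → -paw → *pezpaw*.

wujragepmo, pezpaw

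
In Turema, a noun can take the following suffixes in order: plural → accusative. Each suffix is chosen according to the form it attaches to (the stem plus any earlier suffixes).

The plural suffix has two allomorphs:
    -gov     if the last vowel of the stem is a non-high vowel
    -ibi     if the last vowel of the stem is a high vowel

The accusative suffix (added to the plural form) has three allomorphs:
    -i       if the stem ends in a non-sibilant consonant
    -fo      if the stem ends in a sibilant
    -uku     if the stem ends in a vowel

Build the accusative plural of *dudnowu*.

Since the last vowel of *dudnowu* is /u/ (a high vowel), it takes -ibi, giving *dudnowuibi*.
Since the final sound of the plural form *dudnowuibi* is /i/ (a vowel), it takes -uku, giving *dudnowuibiuku*.

dudnowuibiuku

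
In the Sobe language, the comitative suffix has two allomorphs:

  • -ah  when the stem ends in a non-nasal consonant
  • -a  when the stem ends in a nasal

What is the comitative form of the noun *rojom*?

*rojom*: final consonant = /m/, a nasal → -a → *rojoma*.

rojoma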